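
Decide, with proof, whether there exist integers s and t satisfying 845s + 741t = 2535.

s = 3, t = 0

gcd(845, 741) = 13, and 13 divides 2535, so integer solutions exist.
Dividing through by 13 reduces the equation to 65s + 57t = 195.
Euclidean algorithm: 65 = 1·57 + 8, 57 = 7·8 + 1, 8 = 8·1 + 0.
Unwinding: 1 = 57 − 7·8 = 57 − 7·(65 − 1·57) = −7·65 + 8·57, i.e. 65·(-7) + 57·8 = 1.
Scaling by 195 gives the particular solution (s, t) = (-1365, 1560).
The general solution is s = -1365 + 57k, t = 1560 − 65k; taking k = 24 gives the smaller pair s = 3, t = 0.
Indeed 845·3 + 741·0 = 2535 + 0 = 2535.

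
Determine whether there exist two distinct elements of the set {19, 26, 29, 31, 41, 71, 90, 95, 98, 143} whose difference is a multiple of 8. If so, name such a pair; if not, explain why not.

The pair (26, 90) works.

Reduce each element mod 8: 19↦3, 26↦2, 29↦5, 31↦7, 41↦1, 71↦7, 90↦2, 95↦7, 98↦2, 143↦7. The residue 2 repeats (at 26 and 90), and 90 − 26 = 64 = 8·8.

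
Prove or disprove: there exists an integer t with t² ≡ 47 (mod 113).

No, no such integer exists.

113 is prime, so by Euler's criterion 47 is a square mod 113 iff 47^((113−1)/2) = 47^56 ≡ 1 (mod 113).
Repeated squaring mod 113: 47^2 = 2209 ≡ 62; 47^4 ≡ 62² = 3844 ≡ 2; 47^8 ≡ 2² = 4 ≡ 4; 47^16 ≡ 4² = 16 ≡ 16; 47^32 ≡ 16² = 256 ≡ 30.
Since 56 = 32 + 16 + 8, 47^56 ≡ 30 · 16 · 4; multiplying out mod 113: 30·16 = 480 ≡ 28, then 28·4 = 112 ≡ 112. Thus 47^56 ≡ 112 ≡ −1 (mod 113).
By Euler's criterion 47 is a quadratic non-residue mod 113: no t satisfies t² ≡ 47 (mod 113).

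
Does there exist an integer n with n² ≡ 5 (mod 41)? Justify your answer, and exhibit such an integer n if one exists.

Take n = 28. Then 28² = 784 = 19·41 + 5, so 28² ≡ 5 (mod 41).

n = 28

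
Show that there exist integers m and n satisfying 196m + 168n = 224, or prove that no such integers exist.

m = 2, n = -1

Every value of 196m + 168n is a multiple of gcd(196, 168) = 28; since 28 ∣ 224, solutions exist.
Dividing through by 28 reduces the equation to 7m + 6n = 8.
Run the Euclidean algorithm on 7 and 6: 7 = 1·6 + 1, 6 = 6·1 + 0.
Back-substituting, 1 = 7 − 1·6; that is, 7·1 + 6·(-1) = 1.
Multiplying through by 8: m = 1·8 = 8, n = (-1)·8 = -8 is a solution.
Subtracting 1·6 from m and adding 1·7 to n gives the tidier solution (2, -1).
Indeed 196·2 + 168·(-1) = 392 − 168 = 224.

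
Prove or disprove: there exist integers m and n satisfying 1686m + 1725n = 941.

No, no such integers exist.

Both 1686 and 1725 are divisible by gcd(1686, 1725) = 3, hence so is any combination 1686m + 1725n.
But 941 = 3·313 + 2, so 3 ∤ 941.
So the equation is unsolvable over ℤ.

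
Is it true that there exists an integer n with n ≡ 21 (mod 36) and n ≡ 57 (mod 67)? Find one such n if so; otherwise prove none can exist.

gcd(36, 67) = 1, so the Chinese Remainder Theorem guarantees exactly one residue class mod 2412 satisfying both.
Write n = 21 + 36t and require 21 + 36t ≡ 57 (mod 67), i.e. 36t ≡ 36 (mod 67).
Invert 36 mod 67 by the Euclidean algorithm: 67 = 1·36 + 31, 36 = 1·31 + 5, 31 = 6·5 + 1, 5 = 5·1 + 0; back-substituting, 1 = 31 − 6·5 = 31 − 6·(36 − 1·31) = −6·36 + 7·31 = −6·36 + 7·(67 − 1·36) = 7·67 − 13·36. Hence 36·(-13) ≡ 1, so 36⁻¹ ≡ -13 ≡ 54 (mod 67).
Multiplying by 54: t ≡ 54·36 = 1944 ≡ 1 (mod 67).
With t = 1: n = 21 + 36·1 = 57.
Indeed 57 ≡ 21 (mod 36) and 57 ≡ 57 (mod 67).

n = 57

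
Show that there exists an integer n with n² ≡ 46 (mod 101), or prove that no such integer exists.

Apply Euler's criterion with the prime 101: 46 is a quadratic residue iff 46^50 ≡ 1 (mod 101), and a non-residue iff it is ≡ −1.
Squaring successively (mod 101): 46^2 = 2116 ≡ 96; 46^4 ≡ 96² = 9216 ≡ 25; 46^8 ≡ 25² = 625 ≡ 19; 46^16 ≡ 19² = 361 ≡ 58; 46^32 ≡ 58² = 3364 ≡ 31.
Since 50 = 32 + 16 + 2, 46^50 ≡ 31 · 58 · 96; multiplying out mod 101: 31·58 = 1798 ≡ 81, then 81·96 = 7776 ≡ 100. Thus 46^50 ≡ 100 ≡ −1 (mod 101).
By Euler's criterion 46 is a quadratic non-residue mod 101: no n satisfies n² ≡ 46 (mod 101).

No, no such integer exists.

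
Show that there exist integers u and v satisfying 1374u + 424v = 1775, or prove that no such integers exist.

No such integers exist.

Both 1374 and 424 are divisible by gcd(1374, 424) = 2, hence so is any combination 1374u + 424v.
But 1775 = 2·887 + 1, so 2 ∤ 1775.
So the equation is unsolvable over ℤ.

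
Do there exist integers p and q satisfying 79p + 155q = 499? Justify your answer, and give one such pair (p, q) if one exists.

p = 126, q = -61

Since gcd(79, 155) = 1, every integer is an integer combination of 79 and 155.
Euclidean algorithm: 155 = 1·79 + 76, 79 = 1·76 + 3, 76 = 25·3 + 1, 3 = 3·1 + 0.
Working back up the chain: 1 = 76 − 25·3 = 76 − 25·(79 − 1·76) = −25·79 + 26·76 = −25·79 + 26·(155 − 1·79) = 26·155 − 51·79. So 79·(-51) + 155·26 = 1.
Scaling by 499 gives the particular solution (p, q) = (-25449, 12974).
Adding 165·155 to p and subtracting 165·79 from q gives the tidier solution (126, -61).
Check: 79·126 + 155·(-61) = 9954 − 9455 = 499. ✓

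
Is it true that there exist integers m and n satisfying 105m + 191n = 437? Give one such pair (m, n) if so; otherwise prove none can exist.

Since gcd(105, 191) = 1, every integer is an integer combination of 105 and 191.
Euclidean algorithm: 191 = 1·105 + 86, 105 = 1·86 + 19, 86 = 4·19 + 10, 19 = 1·10 + 9, 10 = 1·9 + 1, 9 = 9·1 + 0.
Working back up the chain: 1 = 10 − 1·9 = 10 − (19 − 1·10) = −19 + 2·10 = −19 + 2·(86 − 4·19) = 2·86 − 9·19 = 2·86 − 9·(105 − 1·86) = −9·105 + 11·86 = −9·105 + 11·(191 − 1·105) = 11·191 − 20·105. So 105·(-20) + 191·11 = 1.
Times 437: 105·(-8740) + 191·4807 = 437, so (-8740, 4807) solves it.
The general solution is m = -8740 + 191k, n = 4807 − 105k; taking k = 46 gives the smaller pair m = 46, n = -23.
Check: 105·46 + 191·(-23) = 4830 − 4393 = 437. ✓

m = 46, n = -23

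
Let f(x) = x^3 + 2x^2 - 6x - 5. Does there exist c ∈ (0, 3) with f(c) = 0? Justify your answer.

Yes, f has a root in the interval.

f(0) = -5 and f(3) = 22, which have opposite signs.
f is continuous everywhere (it is a polynomial), in particular on [0, 3].
By the Intermediate Value Theorem, f takes the value 0 somewhere in the open interval.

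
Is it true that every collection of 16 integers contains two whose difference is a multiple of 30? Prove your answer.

Consider the 16 integers 55, 56, …, 70. They lie in distinct residue classes modulo 30, since 16 ≤ 30.
Any two of them differ by at most 15 < 30 and by at least 1, so no difference is a multiple of 30.

No; for instance {55, 56, 57, 58, 59, 60, 61, 62, 63, 64, 65, 66, 67, 68, 69, 70} is a counterexample.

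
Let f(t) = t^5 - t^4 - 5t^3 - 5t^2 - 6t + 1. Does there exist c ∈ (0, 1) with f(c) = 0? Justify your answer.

Yes, such a c exists.

f(0) = 1 and f(1) = -15, which have opposite signs.
Since f is a polynomial it is continuous on [0, 1].
By the Intermediate Value Theorem f must vanish at some point of (0, 1).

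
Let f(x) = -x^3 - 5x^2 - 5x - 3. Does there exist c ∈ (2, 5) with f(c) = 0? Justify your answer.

The endpoint values f(2) = -41 and f(5) = -278 are both negative. Claim: f(x) < 0 for every x in (2, 5).
Shift to the endpoint 2: with x = 2 + u (0 < u < 3), one computes f(2 + u) = -u^3 - 11u^2 - 37u - 41.
All 4 nonzero coefficients of this polynomial in u are negative; hence for u > 0 the value is a sum of negative terms (the constant -41 among them).
So f is strictly negative on (2, 5); no root exists in the interval.

No.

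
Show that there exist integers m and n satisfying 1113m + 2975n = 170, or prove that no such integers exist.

gcd(1113, 2975) = 7, so every integer of the form 1113m + 2975n is a multiple of 7.
However 170 leaves remainder 2 on division by 7.
Therefore 1113m + 2975n = 170 has no solution in integers.

No such integers exist.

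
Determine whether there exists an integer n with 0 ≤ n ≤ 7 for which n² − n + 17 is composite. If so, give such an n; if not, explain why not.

The values for n = 0, 1, …, 7 are 17, 17, 19, 23, 29, 37, 47, 59, and each of these is prime.
So no value in the range makes the expression composite.

No such integer n in that range exists.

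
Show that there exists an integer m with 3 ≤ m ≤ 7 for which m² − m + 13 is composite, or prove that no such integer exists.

m = 7

At m = 7: 7² − 7 + 13 = 55 = 5·11, which is composite.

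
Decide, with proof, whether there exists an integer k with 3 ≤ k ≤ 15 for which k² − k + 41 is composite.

There is no such integer k in that range.

The values for k = 3, 4, …, 15 are 47, 53, 61, 71, 83, 97, 113, 131, 151, 173, 197, 223, 251, and each of these is prime.
So no value in the range makes the expression composite.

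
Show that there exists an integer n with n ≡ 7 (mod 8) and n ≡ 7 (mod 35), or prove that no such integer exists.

Since 8 and 35 share no common factor, CRT says the pair of congruences has a solution (unique mod 280).
Any solution of the first congruence is n = 7 + 8t; substituting into the second, 8t ≡ 7 − 7 ≡ 0 (mod 35).
t = 0 satisfies this.
With t = 0: n = 7 + 8·0 = 7.
Check: 7 mod 8 = 7, 7 mod 35 = 7. ✓

n = 7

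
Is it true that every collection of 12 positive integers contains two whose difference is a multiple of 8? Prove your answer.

Partition the integers by their residue mod 8; there are 8 classes.
Since 12 > 8, two of the 12 integers must share a residue class by the pigeonhole principle; call them a and b.
Equal remainders mean a − b ≡ 0 (mod 8), so 8 divides their difference.

Yes.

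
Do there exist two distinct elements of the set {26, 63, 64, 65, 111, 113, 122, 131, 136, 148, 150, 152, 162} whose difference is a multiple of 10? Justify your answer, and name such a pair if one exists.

26 and 136 are such a pair.

Both 26 and 136 leave remainder 6 on division by 10; their difference 110 = 11·10 is a multiple of 10.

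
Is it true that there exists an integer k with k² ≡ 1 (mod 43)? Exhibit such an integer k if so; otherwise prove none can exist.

Take k = 42. Then 42² = 1764 = 41·43 + 1, so 42² ≡ 1 (mod 43).

k = 42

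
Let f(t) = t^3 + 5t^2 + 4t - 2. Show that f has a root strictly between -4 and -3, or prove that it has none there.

Yes, f has a root in the interval.

f(-4) = -2 and f(-3) = 4, which have opposite signs.
As a polynomial, f is continuous on every closed interval.
By the Intermediate Value Theorem, f takes the value 0 somewhere in the open interval.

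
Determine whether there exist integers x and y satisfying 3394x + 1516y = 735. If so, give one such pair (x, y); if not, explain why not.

There are no such integers.

Both 3394 and 1516 are divisible by gcd(3394, 1516) = 2, hence so is any combination 3394x + 1516y.
But 735 = 2·367 + 1, so 2 ∤ 735.
So the equation is unsolvable over ℤ.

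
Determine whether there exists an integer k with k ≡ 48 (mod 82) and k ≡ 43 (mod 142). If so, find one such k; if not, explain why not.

No such integer exists.

gcd(82, 142) = 2. If k ≡ 48 (mod 82) and k ≡ 43 (mod 142), then k ≡ 48 (mod 2) and k ≡ 43 (mod 2).
But 48 mod 2 = 0 while 43 mod 2 = 1, a contradiction.
Hence the system has no solution.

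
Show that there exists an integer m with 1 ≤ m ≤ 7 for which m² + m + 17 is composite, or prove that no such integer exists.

No, no such integer m in that range exists.

The values for m = 1, 2, …, 7 are 19, 23, 29, 37, 47, 59, 73, and each of these is prime.
So no value in the range makes the expression composite.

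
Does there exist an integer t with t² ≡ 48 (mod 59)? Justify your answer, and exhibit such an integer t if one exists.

t = 44

Take t = 44. Then 44² = 1936 = 32·59 + 48, so 44² ≡ 48 (mod 59).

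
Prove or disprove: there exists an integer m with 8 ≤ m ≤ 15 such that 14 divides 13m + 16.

There is no such integer m in that range.

For m = 8, 9, …, 15 the values of 13m + 16 modulo 14 are 8, 7, 6, 5, 4, 3, 2, 1 respectively.
None is 0, so 14 never divides 13m + 16 on this range.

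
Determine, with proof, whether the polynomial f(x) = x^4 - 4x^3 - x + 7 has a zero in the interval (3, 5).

Such a root exists.

f(3) = -23 and f(5) = 127, which have opposite signs.
Since f is a polynomial it is continuous on [3, 5].
By the Intermediate Value Theorem, f takes the value 0 somewhere in the open interval.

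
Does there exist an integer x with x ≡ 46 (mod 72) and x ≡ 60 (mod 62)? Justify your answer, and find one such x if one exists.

x = 1486

gcd(72, 62) = 2. A simultaneous solution exists iff 46 ≡ 60 (mod 2); here 46 mod 2 = 0 = 60 mod 2, so it does.
Put x = 46 + 72t, so we need 72t ≡ 14 (mod 62), equivalently (divide by 2) 36t ≡ 7 (mod 31).
36 ≡ 5 (mod 31), so this reads 5t ≡ 7 (mod 31). Invert 5 mod 31 by the Euclidean algorithm: 31 = 6·5 + 1, 5 = 5·1 + 0; back-substituting, 1 = 31 − 6·5. Hence 5·(-6) ≡ 1, so 5⁻¹ ≡ -6 ≡ 25 (mod 31).
Multiplying by 25: t ≡ 25·7 = 175 ≡ 20 (mod 31).
Then x = 46 + 72·20 = 1486.
Indeed 1486 ≡ 46 (mod 72) and 1486 ≡ 60 (mod 62).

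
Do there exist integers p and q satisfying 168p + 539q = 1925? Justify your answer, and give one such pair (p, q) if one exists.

p = 66, q = -17

Since gcd(168, 539) = 7 and 1925 = 7·275, Bézout's identity guarantees a solution.
Dividing through by 7 reduces the equation to 24p + 77q = 275.
Euclidean algorithm: 77 = 3·24 + 5, 24 = 4·5 + 4, 5 = 1·4 + 1, 4 = 4·1 + 0.
Back-substituting, 1 = 5 − 1·4 = 5 − (24 − 4·5) = −24 + 5·5 = −24 + 5·(77 − 3·24) = 5·77 − 16·24; that is, 24·(-16) + 77·5 = 1.
Times 275: 24·(-4400) + 77·1375 = 275, so (-4400, 1375) solves it.
Shifting by a multiple of (77, −24) keeps it a solution: p = -4400 + 58·77 = 66, q = 1375 − 58·24 = -17.
Check: 168·66 + 539·(-17) = 11088 − 9163 = 1925. ✓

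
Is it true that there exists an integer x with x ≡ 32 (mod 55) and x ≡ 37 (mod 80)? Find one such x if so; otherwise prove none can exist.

Here gcd(55, 80) = 5, and both 32 and 37 leave remainder 2 mod 5, so the system is consistent.
The integers ≡ 32 (mod 55) are 32, 87, 142, 197, …; their remainders mod 80 are 32, 7, 62, 37, so x = 197 is the first that is ≡ 37 (mod 80).
Check: 197 mod 55 = 32, 197 mod 80 = 37. ✓

x = 197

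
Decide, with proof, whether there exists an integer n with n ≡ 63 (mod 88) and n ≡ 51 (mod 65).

n = 4991

gcd(88, 65) = 1, so the Chinese Remainder Theorem guarantees exactly one residue class mod 5720 satisfying both.
Write n = 63 + 88t and require 63 + 88t ≡ 51 (mod 65), i.e. 88t ≡ 53 (mod 65).
88 ≡ 23 (mod 65), so this reads 23t ≡ 53 (mod 65). Invert 23 mod 65 by the Euclidean algorithm: 65 = 2·23 + 19, 23 = 1·19 + 4, 19 = 4·4 + 3, 4 = 1·3 + 1, 3 = 3·1 + 0; back-substituting, 1 = 4 − 1·3 = 4 − (19 − 4·4) = −19 + 5·4 = −19 + 5·(23 − 1·19) = 5·23 − 6·19 = 5·23 − 6·(65 − 2·23) = −6·65 + 17·23. Hence 23·17 ≡ 1, so 23⁻¹ ≡ 17 (mod 65).
Multiplying by 17: t ≡ 17·53 = 901 ≡ 56 (mod 65).
Taking t = 56 gives n = 63 + 88·56 = 4991.
Indeed 4991 ≡ 63 (mod 88) and 4991 ≡ 51 (mod 65).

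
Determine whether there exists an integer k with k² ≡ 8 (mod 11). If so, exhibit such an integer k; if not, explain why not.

Since (11 − k)² ≡ k² (mod 11), it suffices to square k = 0, 1, …, 5: the residues are 0, 1, 4, 9, 5, 3.
So the quadratic residues mod 11 are {0, 1, 3, 4, 5, 9}, and 8 is not among them.
Therefore k² ≡ 8 (mod 11) has no solution.

No such integer exists.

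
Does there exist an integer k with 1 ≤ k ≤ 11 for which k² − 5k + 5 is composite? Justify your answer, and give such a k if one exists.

k = 10

At k = 10: 10² − 5·10 + 5 = 55 = 5·11, which is composite.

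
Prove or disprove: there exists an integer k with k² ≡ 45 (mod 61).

Take k = 44. Then 44² = 1936 = 31·61 + 45, so 44² ≡ 45 (mod 61).

k = 44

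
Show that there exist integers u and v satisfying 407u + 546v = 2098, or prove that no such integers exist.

u = 362, v = -266

407 and 546 are coprime, so 407u + 546v ranges over all of ℤ.
Dividing repeatedly: 546 = 1·407 + 139, 407 = 2·139 + 129, 139 = 1·129 + 10, 129 = 12·10 + 9, 10 = 1·9 + 1, 9 = 9·1 + 0.
Back-substituting, 1 = 10 − 1·9 = 10 − (129 − 12·10) = −129 + 13·10 = −129 + 13·(139 − 1·129) = 13·139 − 14·129 = 13·139 − 14·(407 − 2·139) = −14·407 + 41·139 = −14·407 + 41·(546 − 1·407) = 41·546 − 55·407; that is, 407·(-55) + 546·41 = 1.
Scaling by 2098 gives the particular solution (u, v) = (-115390, 86018).
Shifting by a multiple of (546, −407) keeps it a solution: u = -115390 + 212·546 = 362, v = 86018 − 212·407 = -266.
Check: 407·362 + 546·(-266) = 147334 − 145236 = 2098. ✓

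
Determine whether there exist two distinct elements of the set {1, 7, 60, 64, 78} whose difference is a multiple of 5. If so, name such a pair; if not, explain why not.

No such pair exists.

Reduce each element modulo 5: 1↦1, 7↦2, 60↦0, 64↦4, 78↦3.
These 5 residues are pairwise different, hence no difference of two elements is divisible by 5.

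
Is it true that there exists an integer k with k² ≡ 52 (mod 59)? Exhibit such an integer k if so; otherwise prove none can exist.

No, no such integer exists.

Apply Euler's criterion with the prime 59: 52 is a quadratic residue iff 52^29 ≡ 1 (mod 59), and a non-residue iff it is ≡ −1.
Repeated squaring mod 59: 52^2 = 2704 ≡ 49; 52^4 ≡ 49² = 2401 ≡ 41; 52^8 ≡ 41² = 1681 ≡ 29; 52^16 ≡ 29² = 841 ≡ 15.
Since 29 = 16 + 8 + 4 + 1, 52^29 ≡ 15 · 29 · 41 · 52; multiplying out mod 59: 15·29 = 435 ≡ 22, then 22·41 = 902 ≡ 17, then 17·52 = 884 ≡ 58. Thus 52^29 ≡ 58 ≡ −1 (mod 59).
The value −1 means 52 is a non-residue modulo 59, so k² ≡ 52 (mod 59) is impossible.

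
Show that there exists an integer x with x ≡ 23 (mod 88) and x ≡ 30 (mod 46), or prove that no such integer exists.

Both moduli are multiples of 2 = gcd(88, 46), so any solution would satisfy x ≡ 23 and x ≡ 30 modulo 2 simultaneously.
But 23 mod 2 = 1 while 30 mod 2 = 0, a contradiction.
So no integer satisfies both congruences.

No such integer exists.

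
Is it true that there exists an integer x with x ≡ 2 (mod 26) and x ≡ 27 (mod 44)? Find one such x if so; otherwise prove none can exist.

Reduce both congruences modulo 2, which divides 26 and 44: they say x ≡ 2 (mod 2) and x ≡ 27 (mod 2).
But 2 mod 2 = 0 while 27 mod 2 = 1, a contradiction.
So no integer satisfies both congruences.

No such integer exists.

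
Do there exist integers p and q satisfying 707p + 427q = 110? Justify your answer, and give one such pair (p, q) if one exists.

gcd(707, 427) = 7, so every integer of the form 707p + 427q is a multiple of 7.
However 110 leaves remainder 5 on division by 7.
Hence no integers p, q satisfy the equation.

No, no such integers exist.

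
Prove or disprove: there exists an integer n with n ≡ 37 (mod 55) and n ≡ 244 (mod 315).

gcd(55, 315) = 5. If n ≡ 37 (mod 55) and n ≡ 244 (mod 315), then n ≡ 37 (mod 5) and n ≡ 244 (mod 5).
These are incompatible: 37 − 244 = -207 is not divisible by 5.
So no integer satisfies both congruences.

No such integer exists.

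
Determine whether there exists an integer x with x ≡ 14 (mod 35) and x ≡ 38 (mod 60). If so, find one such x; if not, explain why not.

No such integer exists.

Both moduli are multiples of 5 = gcd(35, 60), so any solution would satisfy x ≡ 14 and x ≡ 38 modulo 5 simultaneously.
However 14 ≡ 4 and 38 ≡ 3 (mod 5), and 4 ≠ 3.
So no integer satisfies both congruences.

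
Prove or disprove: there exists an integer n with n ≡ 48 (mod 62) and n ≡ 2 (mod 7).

The moduli 62 and 7 are coprime, so by the Chinese Remainder Theorem a unique solution modulo 434 exists.
Write n = 48 + 62t and require 48 + 62t ≡ 2 (mod 7), i.e. 62t ≡ 3 (mod 7).
62 ≡ 6 (mod 7), so this reads 6t ≡ 3 (mod 7). Note 6·6 = 36 ≡ 1 (mod 7) (as 36 − 1 = 5·7), so 6⁻¹ ≡ 6.
Multiplying by 6: t ≡ 6·3 = 18 ≡ 4 (mod 7).
Taking t = 4 gives n = 48 + 62·4 = 296.
Indeed 296 ≡ 48 (mod 62) and 296 ≡ 2 (mod 7).

n = 296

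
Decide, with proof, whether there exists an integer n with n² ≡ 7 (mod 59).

Take n = 40. Then 40² = 1600 = 27·59 + 7, so 40² ≡ 7 (mod 59).

n = 40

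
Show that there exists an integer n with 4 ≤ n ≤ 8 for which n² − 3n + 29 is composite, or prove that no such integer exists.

At n = 8: 8² − 3·8 + 29 = 69 = 3·23, which is composite.

n = 8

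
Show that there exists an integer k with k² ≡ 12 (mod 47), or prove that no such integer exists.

k = 24 works: 24² = 576, and 576 − 12 = 564 = 12·47.

k = 24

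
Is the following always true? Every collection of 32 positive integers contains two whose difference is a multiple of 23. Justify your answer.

True.

Partition the integers by their residue mod 23; there are 23 classes.
Placing 32 integers into 23 classes, some class receives at least two — say a and b.
Their difference a − b is then a multiple of 23.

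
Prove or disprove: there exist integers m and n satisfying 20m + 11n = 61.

m = 8, n = -9

Since gcd(20, 11) = 1, every integer is an integer combination of 20 and 11.
Euclidean algorithm: 20 = 1·11 + 9, 11 = 1·9 + 2, 9 = 4·2 + 1, 2 = 2·1 + 0.
Unwinding: 1 = 9 − 4·2 = 9 − 4·(11 − 1·9) = −4·11 + 5·9 = −4·11 + 5·(20 − 1·11) = 5·20 − 9·11, i.e. 20·5 + 11·(-9) = 1.
Times 61: 20·305 + 11·(-549) = 61, so (305, -549) solves it.
The general solution is m = 305 + 11k, n = -549 − 20k; taking k = -27 gives the smaller pair m = 8, n = -9.
Check: 20·8 + 11·(-9) = 160 − 99 = 61. ✓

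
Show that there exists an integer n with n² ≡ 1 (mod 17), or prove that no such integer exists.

n = 16 works: 16² = 256, and 256 − 1 = 255 = 15·17.

n = 16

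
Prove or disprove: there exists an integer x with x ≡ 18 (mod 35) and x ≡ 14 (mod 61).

x = 1173

The moduli 35 and 61 are coprime, so by the Chinese Remainder Theorem a unique solution modulo 2135 exists.
Write x = 18 + 35t and require 18 + 35t ≡ 14 (mod 61), i.e. 35t ≡ 57 (mod 61).
To invert 35 modulo 61: 61 = 1·35 + 26, 35 = 1·26 + 9, 26 = 2·9 + 8, 9 = 1·8 + 1, 8 = 8·1 + 0, and unwinding, 1 = 9 − 1·8 = 9 − (26 − 2·9) = −26 + 3·9 = −26 + 3·(35 − 1·26) = 3·35 − 4·26 = 3·35 − 4·(61 − 1·35) = −4·61 + 7·35. Thus 35⁻¹ ≡ 7 (mod 61).
Multiplying by 7: t ≡ 7·57 = 399 ≡ 33 (mod 61).
Taking t = 33 gives x = 18 + 35·33 = 1173.
Verify: 1173 = 33·35 + 18 and 1173 = 19·61 + 14. ✓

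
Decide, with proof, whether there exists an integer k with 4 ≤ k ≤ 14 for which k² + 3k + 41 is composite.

k = 12

At k = 12: 12² + 3·12 + 41 = 221 = 13·17, which is composite.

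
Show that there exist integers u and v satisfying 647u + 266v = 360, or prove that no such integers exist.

u = 246, v = -597

647 and 266 are coprime, so 647u + 266v ranges over all of ℤ.
Run the Euclidean algorithm on 647 and 266: 647 = 2·266 + 115, 266 = 2·115 + 36, 115 = 3·36 + 7, 36 = 5·7 + 1, 7 = 7·1 + 0.
Unwinding: 1 = 36 − 5·7 = 36 − 5·(115 − 3·36) = −5·115 + 16·36 = −5·115 + 16·(266 − 2·115) = 16·266 − 37·115 = 16·266 − 37·(647 − 2·266) = −37·647 + 90·266, i.e. 647·(-37) + 266·90 = 1.
Scaling by 360 gives the particular solution (u, v) = (-13320, 32400).
Shifting by a multiple of (266, −647) keeps it a solution: u = -13320 + 51·266 = 246, v = 32400 − 51·647 = -597.
Indeed 647·246 + 266·(-597) = 159162 − 158802 = 360.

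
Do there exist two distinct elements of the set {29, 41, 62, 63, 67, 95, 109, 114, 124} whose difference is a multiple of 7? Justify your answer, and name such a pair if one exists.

Both 41 and 62 leave remainder 6 on division by 7; their difference 21 = 3·7 is a multiple of 7.

41 and 62 are such a pair.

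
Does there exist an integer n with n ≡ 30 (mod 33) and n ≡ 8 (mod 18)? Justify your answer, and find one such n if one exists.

Both moduli are multiples of 3 = gcd(33, 18), so any solution would satisfy n ≡ 30 and n ≡ 8 modulo 3 simultaneously.
However 30 ≡ 0 and 8 ≡ 2 (mod 3), and 0 ≠ 2.
Therefore no such n exists.

There is no such integer.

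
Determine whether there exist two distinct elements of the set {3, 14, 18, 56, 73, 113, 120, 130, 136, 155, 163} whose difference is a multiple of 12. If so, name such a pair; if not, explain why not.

No, no such pair exists.

Residues mod 12: 3↦3, 14↦2, 18↦6, 56↦8, 73↦1, 113↦5, 120↦0, 130↦10, 136↦4, 155↦11, 163↦7.
All 11 residues are distinct, so no two elements differ by a multiple of 12.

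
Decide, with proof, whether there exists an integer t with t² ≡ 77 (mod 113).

t = 23

t = 23 works: 23² = 529, and 529 − 77 = 452 = 4·113.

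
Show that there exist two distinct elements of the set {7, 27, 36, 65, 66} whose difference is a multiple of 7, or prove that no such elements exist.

Residues mod 7: 7↦0, 27↦6, 36↦1, 65↦2, 66↦3.
All 5 residues are distinct, so no two elements differ by a multiple of 7.

No, no such pair exists.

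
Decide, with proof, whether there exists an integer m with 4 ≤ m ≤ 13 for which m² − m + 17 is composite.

The values for m = 4, 5, …, 13 are 29, 37, 47, 59, 73, 89, 107, 127, 149, 173, and each of these is prime.
So no value in the range makes the expression composite.

No such integer m in that range exists.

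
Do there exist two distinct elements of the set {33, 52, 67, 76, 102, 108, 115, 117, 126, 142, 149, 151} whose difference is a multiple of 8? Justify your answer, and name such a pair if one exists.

52 mod 8 = 4 and 76 mod 8 = 4, so 76 − 52 = 24 = 3·8.

The pair (52, 76) works.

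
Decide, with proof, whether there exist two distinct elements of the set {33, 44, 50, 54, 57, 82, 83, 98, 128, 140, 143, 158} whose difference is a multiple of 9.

Reduce each element mod 9: 33↦6, 44↦8, 50↦5, 54↦0, 57↦3, 82↦1, 83↦2, 98↦8, 128↦2, 140↦5, 143↦8, 158↦5. The residue 8 repeats (at 44 and 98), and 98 − 44 = 54 = 6·9.

Yes: 44 and 98.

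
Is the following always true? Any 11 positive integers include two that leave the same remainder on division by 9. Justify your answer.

Partition the integers by their residue mod 9; there are 9 classes.
With 11 integers and only 9 classes, the pigeonhole principle forces two of them, say a and b, into the same class.
That is, a and b leave the same remainder on division by 9, as claimed.

Yes.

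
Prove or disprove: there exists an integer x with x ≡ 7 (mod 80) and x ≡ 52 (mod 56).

gcd(80, 56) = 8. If x ≡ 7 (mod 80) and x ≡ 52 (mod 56), then x ≡ 7 (mod 8) and x ≡ 52 (mod 8).
However 7 ≡ 7 and 52 ≡ 4 (mod 8), and 7 ≠ 4.
Therefore no such x exists.

There is no such integer.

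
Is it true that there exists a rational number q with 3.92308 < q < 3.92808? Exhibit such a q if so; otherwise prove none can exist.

Multiplying by 27: 27·3.92308 = 105.92316 and 27·3.92808 = 106.05816, so the integer 106 lies strictly between them.
Dividing back, 3.92308 < 106/27 < 3.92808, and 106/27 is rational.

q = 106/27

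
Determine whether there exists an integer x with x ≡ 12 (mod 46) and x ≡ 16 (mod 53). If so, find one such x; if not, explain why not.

The moduli 46 and 53 are coprime, so by the Chinese Remainder Theorem a unique solution modulo 2438 exists.
Write x = 12 + 46t and require 12 + 46t ≡ 16 (mod 53), i.e. 46t ≡ 4 (mod 53).
To invert 46 modulo 53: 53 = 1·46 + 7, 46 = 6·7 + 4, 7 = 1·4 + 3, 4 = 1·3 + 1, 3 = 3·1 + 0, and unwinding, 1 = 4 − 1·3 = 4 − (7 − 1·4) = −7 + 2·4 = −7 + 2·(46 − 6·7) = 2·46 − 13·7 = 2·46 − 13·(53 − 1·46) = −13·53 + 15·46. Thus 46⁻¹ ≡ 15 (mod 53).
Therefore t ≡ 15·4 = 60 ≡ 7 (mod 53).
With t = 7: x = 12 + 46·7 = 334.
Verify: 334 = 7·46 + 12 and 334 = 6·53 + 16. ✓

x = 334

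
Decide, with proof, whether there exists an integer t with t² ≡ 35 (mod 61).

Apply Euler's criterion with the prime 61: 35 is a quadratic residue iff 35^30 ≡ 1 (mod 61), and a non-residue iff it is ≡ −1.
Repeated squaring mod 61: 35^2 = 1225 ≡ 5; 35^4 ≡ 5² = 25 ≡ 25; 35^8 ≡ 25² = 625 ≡ 15; 35^16 ≡ 15² = 225 ≡ 42.
Since 30 = 16 + 8 + 4 + 2, 35^30 ≡ 42 · 15 · 25 · 5; multiplying out mod 61: 42·15 = 630 ≡ 20, then 20·25 = 500 ≡ 12, then 12·5 = 60 ≡ 60. Thus 35^30 ≡ 60 ≡ −1 (mod 61).
The value −1 means 35 is a non-residue modulo 61, so t² ≡ 35 (mod 61) is impossible.

No, no such integer exists.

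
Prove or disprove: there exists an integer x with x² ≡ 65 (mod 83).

x = 27 works: 27² = 729, and 729 − 65 = 664 = 8·83.

x = 27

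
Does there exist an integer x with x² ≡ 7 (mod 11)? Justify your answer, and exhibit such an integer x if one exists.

Since (11 − x)² ≡ x² (mod 11), it suffices to square x = 0, 1, …, 5: the residues are 0, 1, 4, 9, 5, 3.
The set of squares mod 11 is therefore {0, 1, 3, 4, 5, 9}, which does not contain 7.
Hence no integer x has x² ≡ 7 (mod 11).

No, no such integer exists.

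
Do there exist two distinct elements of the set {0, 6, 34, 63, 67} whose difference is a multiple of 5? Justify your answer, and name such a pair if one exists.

There is no such pair.

Residues mod 5: 0↦0, 6↦1, 34↦4, 63↦3, 67↦2.
All 5 residues are distinct, so no two elements differ by a multiple of 5.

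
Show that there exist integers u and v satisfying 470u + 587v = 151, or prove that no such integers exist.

u = 84, v = -67

470 and 587 are coprime, so 470u + 587v ranges over all of ℤ.
Euclidean algorithm: 587 = 1·470 + 117, 470 = 4·117 + 2, 117 = 58·2 + 1, 2 = 2·1 + 0.
Unwinding: 1 = 117 − 58·2 = 117 − 58·(470 − 4·117) = −58·470 + 233·117 = −58·470 + 233·(587 − 1·470) = 233·587 − 291·470, i.e. 470·(-291) + 587·233 = 1.
Multiplying through by 151: u = (-291)·151 = -43941, v = 233·151 = 35183 is a solution.
Adding 75·587 to u and subtracting 75·470 from v gives the tidier solution (84, -67).
Check: 470·84 + 587·(-67) = 39480 − 39329 = 151. ✓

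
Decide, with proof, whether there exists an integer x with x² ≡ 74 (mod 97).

Apply Euler's criterion with the prime 97: 74 is a quadratic residue iff 74^48 ≡ 1 (mod 97), and a non-residue iff it is ≡ −1.
Repeated squaring mod 97: 74^2 = 5476 ≡ 44; 74^4 ≡ 44² = 1936 ≡ 93; 74^8 ≡ 93² = 8649 ≡ 16; 74^16 ≡ 16² = 256 ≡ 62; 74^32 ≡ 62² = 3844 ≡ 61.
Since 48 = 32 + 16, 74^48 ≡ 61 · 62; multiplying out mod 97: 61·62 = 3782 ≡ 96. Thus 74^48 ≡ 96 ≡ −1 (mod 97).
The value −1 means 74 is a non-residue modulo 97, so x² ≡ 74 (mod 97) is impossible.

There is no such integer.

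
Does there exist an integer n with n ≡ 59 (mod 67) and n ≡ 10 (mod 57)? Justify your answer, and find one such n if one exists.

Since 67 and 57 share no common factor, CRT says the pair of congruences has a solution (unique mod 3819).
Write n = 59 + 67t and require 59 + 67t ≡ 10 (mod 57), i.e. 67t ≡ 8 (mod 57).
67 ≡ 10 (mod 57), so this reads 10t ≡ 8 (mod 57). Invert 10 mod 57 by the Euclidean algorithm: 57 = 5·10 + 7, 10 = 1·7 + 3, 7 = 2·3 + 1, 3 = 3·1 + 0; back-substituting, 1 = 7 − 2·3 = 7 − 2·(10 − 1·7) = −2·10 + 3·7 = −2·10 + 3·(57 − 5·10) = 3·57 − 17·10. Hence 10·(-17) ≡ 1, so 10⁻¹ ≡ -17 ≡ 40 (mod 57).
Multiplying by 40: t ≡ 40·8 = 320 ≡ 35 (mod 57).
Taking t = 35 gives n = 59 + 67·35 = 2404.
Verify: 2404 = 35·67 + 59 and 2404 = 42·57 + 10. ✓

n = 2404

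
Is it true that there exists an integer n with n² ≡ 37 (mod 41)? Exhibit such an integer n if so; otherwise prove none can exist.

n = 18 works: 18² = 324, and 324 − 37 = 287 = 7·41.

n = 18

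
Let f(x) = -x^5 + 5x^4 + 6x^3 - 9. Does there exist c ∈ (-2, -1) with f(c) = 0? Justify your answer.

f(-2) = 55 and f(-1) = -9, which have opposite signs.
f is continuous everywhere (it is a polynomial), in particular on [-2, -1].
By the Intermediate Value Theorem, f takes the value 0 somewhere in the open interval.

Yes, f has a root in the interval.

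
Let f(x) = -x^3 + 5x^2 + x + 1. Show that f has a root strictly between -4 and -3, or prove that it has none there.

f(-4) = 141 and f(-3) = 70, both positive, so a sign-change argument is unavailable; we show f keeps this sign on the whole interval.
Shift to the endpoint -3: with x = -3 − u (0 < u < 1), one computes f(-3 − u) = u^3 + 14u^2 + 56u + 70.
The nonzero coefficients here are all positive, so for u > 0 every term is positive (or zero), and the constant term 70 is strictly positive.
So f is strictly positive on (-4, -3); no root exists in the interval.

f has no root in that interval.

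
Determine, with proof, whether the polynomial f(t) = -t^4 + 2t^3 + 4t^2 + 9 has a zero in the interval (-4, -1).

Such a root exists.

f(-4) = -311 and f(-1) = 10, which have opposite signs.
Since f is a polynomial it is continuous on [-4, -1].
By the Intermediate Value Theorem f must vanish at some point of (-4, -1).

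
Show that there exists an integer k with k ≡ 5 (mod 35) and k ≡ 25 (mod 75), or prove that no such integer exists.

k = 250

gcd(35, 75) = 5. A simultaneous solution exists iff 5 ≡ 25 (mod 5); here 5 mod 5 = 0 = 25 mod 5, so it does.
Step through k = 5, 5 + 35, 5 + 2·35, …: the values 5, 40, 75, 110, 145, 180, 215, 250 reduce mod 75 to 5, 40, 0, 35, 70, 30, 65, 25. The value 250 hits 25.
Verify: 250 = 7·35 + 5 and 250 = 3·75 + 25. ✓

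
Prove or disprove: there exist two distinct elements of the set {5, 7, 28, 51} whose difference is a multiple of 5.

Residues mod 5: 5↦0, 7↦2, 28↦3, 51↦1.
These 4 residues are pairwise different, hence no difference of two elements is divisible by 5.

No such pair exists.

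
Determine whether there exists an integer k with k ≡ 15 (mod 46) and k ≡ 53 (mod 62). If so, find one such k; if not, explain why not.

k = 797

gcd(46, 62) = 2. A simultaneous solution exists iff 15 ≡ 53 (mod 2); here 15 mod 2 = 1 = 53 mod 2, so it does.
Write k = 15 + 46t. Then 46t ≡ 53 − 15 ≡ 38 (mod 62); dividing through by 2 gives 23t ≡ 19 (mod 31).
Since 23·27 = 621 = 20·31 + 1, the inverse of 23 mod 31 is 27.
Therefore t ≡ 27·19 = 513 ≡ 17 (mod 31).
Then k = 15 + 46·17 = 797.
Indeed 797 ≡ 15 (mod 46) and 797 ≡ 53 (mod 62).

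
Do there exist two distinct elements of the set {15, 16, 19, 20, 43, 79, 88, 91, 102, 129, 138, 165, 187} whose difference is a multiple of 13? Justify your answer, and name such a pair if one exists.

Residues mod 13: 15↦2, 16↦3, 19↦6, 20↦7, 43↦4, 79↦1, 88↦10, 91↦0, 102↦11, 129↦12, 138↦8, 165↦9, 187↦5.
These 13 residues are pairwise different, hence no difference of two elements is divisible by 13.

There is no such pair.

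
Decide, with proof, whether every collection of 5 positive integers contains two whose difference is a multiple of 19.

Consider the 5 integers 75, 76, …, 79. They lie in distinct residue classes modulo 19, since 5 ≤ 19.
The differences between them range over 1, …, 4, none of which is divisible by 19.

No, the set {75, 76, 77, 78, 79} is a counterexample.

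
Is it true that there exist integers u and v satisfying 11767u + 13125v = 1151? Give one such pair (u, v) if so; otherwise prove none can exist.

Any value of 11767u + 13125v is a multiple of gcd(11767, 13125) = 7.
But 1151 = 7·164 + 3, so 7 ∤ 1151.
Hence no integers u, v satisfy the equation.

There are no such integers.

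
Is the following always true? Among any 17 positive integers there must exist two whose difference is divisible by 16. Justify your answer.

Partition the integers by their residue mod 16; there are 16 classes.
Placing 17 integers into 16 classes, some class receives at least two — say a and b.
Then a ≡ b (mod 16), i.e. 16 ∣ (a − b).

True.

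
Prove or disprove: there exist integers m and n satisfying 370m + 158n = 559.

Any value of 370m + 158n is a multiple of gcd(370, 158) = 2.
But 559 is not a multiple of 2 (it leaves remainder 1).
So the equation is unsolvable over ℤ.

No such integers exist.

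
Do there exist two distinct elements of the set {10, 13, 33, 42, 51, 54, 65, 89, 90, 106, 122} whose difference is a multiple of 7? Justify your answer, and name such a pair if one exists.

10 and 122 are such a pair.

Reduce each element mod 7: 10↦3, 13↦6, 33↦5, 42↦0, 51↦2, 54↦5, 65↦2, 89↦5, 90↦6, 106↦1, 122↦3. The residue 3 repeats (at 10 and 122), and 122 − 10 = 112 = 16·7.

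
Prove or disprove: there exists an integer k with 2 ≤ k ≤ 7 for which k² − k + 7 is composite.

k = 2

At k = 2: 2² − 2 + 7 = 9 = 3·3, which is composite.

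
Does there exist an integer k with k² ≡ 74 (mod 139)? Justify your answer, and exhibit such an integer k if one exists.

No, no such integer exists.

Apply Euler's criterion with the prime 139: 74 is a quadratic residue iff 74^69 ≡ 1 (mod 139), and a non-residue iff it is ≡ −1.
Squaring successively (mod 139): 74^2 = 5476 ≡ 55; 74^4 ≡ 55² = 3025 ≡ 106; 74^8 ≡ 106² = 11236 ≡ 116; 74^16 ≡ 116² = 13456 ≡ 112; 74^32 ≡ 112² = 12544 ≡ 34; 74^64 ≡ 34² = 1156 ≡ 44.
Since 69 = 64 + 4 + 1, 74^69 ≡ 44 · 106 · 74; multiplying out mod 139: 44·106 = 4664 ≡ 77, then 77·74 = 5698 ≡ 138. Thus 74^69 ≡ 138 ≡ −1 (mod 139).
The value −1 means 74 is a non-residue modulo 139, so k² ≡ 74 (mod 139) is impossible.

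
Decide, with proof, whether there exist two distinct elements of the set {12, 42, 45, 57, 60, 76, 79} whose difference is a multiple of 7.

Residues mod 7: 12↦5, 42↦0, 45↦3, 57↦1, 60↦4, 76↦6, 79↦2.
All 7 residues are distinct, so no two elements differ by a multiple of 7.

No such pair exists.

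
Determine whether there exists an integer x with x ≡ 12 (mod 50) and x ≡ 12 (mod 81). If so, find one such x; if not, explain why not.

x = 12

Since 50 and 81 share no common factor, CRT says the pair of congruences has a solution (unique mod 4050).
Any solution of the first congruence is x = 12 + 50t; substituting into the second, 50t ≡ 12 − 12 ≡ 0 (mod 81).
t = 0 satisfies this.
Taking t = 0 gives x = 12 + 50·0 = 12.
Indeed 12 ≡ 12 (mod 50) and 12 ≡ 12 (mod 81).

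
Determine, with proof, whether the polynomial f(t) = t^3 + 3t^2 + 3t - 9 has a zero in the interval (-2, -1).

The endpoint values f(-2) = -11 and f(-1) = -10 are both negative. Claim: f(t) < 0 for every t in (-2, -1).
Shift to the endpoint -1: with t = -1 − u (0 < u < 1), one computes f(-1 − u) = -u^3 - 10.
All 2 nonzero coefficients of this polynomial in u are negative; hence for u > 0 the value is a sum of negative terms (the constant -10 among them).
Therefore f(t) < 0 throughout (-2, -1), and f has no zero there.

f has no root in that interval.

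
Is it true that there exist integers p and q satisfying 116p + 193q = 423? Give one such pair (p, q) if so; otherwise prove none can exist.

p = 185, q = -109

116 and 193 are coprime, so 116p + 193q ranges over all of ℤ.
Run the Euclidean algorithm on 193 and 116: 193 = 1·116 + 77, 116 = 1·77 + 39, 77 = 1·39 + 38, 39 = 1·38 + 1, 38 = 38·1 + 0.
Unwinding: 1 = 39 − 1·38 = 39 − (77 − 1·39) = −77 + 2·39 = −77 + 2·(116 − 1·77) = 2·116 − 3·77 = 2·116 − 3·(193 − 1·116) = −3·193 + 5·116, i.e. 116·5 + 193·(-3) = 1.
Times 423: 116·2115 + 193·(-1269) = 423, so (2115, -1269) solves it.
Subtracting 10·193 from p and adding 10·116 to q gives the tidier solution (185, -109).
Check: 116·185 + 193·(-109) = 21460 − 21037 = 423. ✓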